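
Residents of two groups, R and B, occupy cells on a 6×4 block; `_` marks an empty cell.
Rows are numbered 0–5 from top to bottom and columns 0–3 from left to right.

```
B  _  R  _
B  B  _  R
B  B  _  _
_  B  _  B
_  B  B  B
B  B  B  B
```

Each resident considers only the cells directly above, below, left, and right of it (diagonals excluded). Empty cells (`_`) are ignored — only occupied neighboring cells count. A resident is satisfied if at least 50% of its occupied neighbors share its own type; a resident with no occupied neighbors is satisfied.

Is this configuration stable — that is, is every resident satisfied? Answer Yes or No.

Row 0: (0,0)B 1/1 ✓ · (0,2)R 0/0 ✓
Row 1: (1,0)B 3/3 ✓ · (1,1)B 2/2 ✓ · (1,3)R 0/0 ✓
Row 2: (2,0)B 2/2 ✓ · (2,1)B 3/3 ✓
Row 3: (3,1)B 2/2 ✓ · (3,3)B 1/1 ✓
Row 4: (4,1)B 3/3 ✓ · (4,2)B 3/3 ✓ · (4,3)B 3/3 ✓
Row 5: (5,0)B 1/1 ✓ · (5,1)B 3/3 ✓ · (5,2)B 3/3 ✓ · (5,3)B 2/2 ✓
All meet the threshold, so the configuration is stable.

Yes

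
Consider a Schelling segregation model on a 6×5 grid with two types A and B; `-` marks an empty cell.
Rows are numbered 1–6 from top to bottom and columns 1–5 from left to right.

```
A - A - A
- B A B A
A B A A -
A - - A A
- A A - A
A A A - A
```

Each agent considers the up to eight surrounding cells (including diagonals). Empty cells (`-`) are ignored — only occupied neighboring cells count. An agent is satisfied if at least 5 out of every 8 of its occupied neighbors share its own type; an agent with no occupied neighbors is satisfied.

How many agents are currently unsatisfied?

9

Row 1: (1,1)A 0/1 ✗ · (1,3)A 1/3 ✗ · (1,5)A 1/2 ✗
Row 2: (2,2)B 1/6 ✗ · (2,3)A 3/6 ✗ · (2,4)B 0/6 ✗ · (2,5)A 2/3 ✓
Row 3: (3,1)A 1/3 ✗ · (3,2)B 1/5 ✗ · (3,3)A 3/6 ✗ · (3,4)A 5/6 ✓
Row 4: (4,1)A 2/3 ✓ · (4,4)A 5/5 ✓ · (4,5)A 3/3 ✓
Row 5: (5,2)A 5/5 ✓ · (5,3)A 4/4 ✓ · (5,5)A 3/3 ✓
Row 6: (6,1)A 2/2 ✓ · (6,2)A 4/4 ✓ · (6,3)A 3/3 ✓ · (6,5)A 1/1 ✓
Unsatisfied: (1,1), (1,3), (1,5), (2,2), (2,3), (2,4), (3,1), (3,2), (3,3) — 9 in total.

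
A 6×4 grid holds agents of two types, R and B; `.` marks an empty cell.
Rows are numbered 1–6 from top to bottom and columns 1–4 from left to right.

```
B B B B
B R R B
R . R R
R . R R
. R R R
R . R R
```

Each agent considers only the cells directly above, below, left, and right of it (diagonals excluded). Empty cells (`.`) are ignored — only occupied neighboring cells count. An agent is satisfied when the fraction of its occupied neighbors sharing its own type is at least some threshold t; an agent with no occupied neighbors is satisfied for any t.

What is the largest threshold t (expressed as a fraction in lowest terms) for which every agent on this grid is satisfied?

1/3

(1,1)B 2/2
(1,2)B 2/3
(1,3)B 2/3
(1,4)B 2/2
(2,1)B 1/3
(2,2)R 1/3
(2,3)R 2/4
(2,4)B 1/3
(3,1)R 1/2
(3,3)R 3/3
(3,4)R 2/3
(4,1)R 1/1
(4,3)R 3/3
(4,4)R 3/3
(5,2)R 1/1
(5,3)R 4/4
(5,4)R 3/3
(6,1)R — no occupied neighbors
(6,3)R 2/2
(6,4)R 2/2
The smallest same-type fraction is 1/3 at (2,1), which reduces to 1/3. Any threshold above that leaves this agent unsatisfied.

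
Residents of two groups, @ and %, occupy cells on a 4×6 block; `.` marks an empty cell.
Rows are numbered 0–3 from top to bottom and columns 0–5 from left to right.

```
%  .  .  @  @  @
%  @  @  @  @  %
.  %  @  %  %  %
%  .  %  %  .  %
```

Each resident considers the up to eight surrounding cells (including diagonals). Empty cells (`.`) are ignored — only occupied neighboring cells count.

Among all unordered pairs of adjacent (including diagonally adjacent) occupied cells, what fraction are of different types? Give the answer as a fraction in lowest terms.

Scan each occupied cell's neighbors to the right and below (and the two forward diagonals) so each pair is counted once.
Row 0: %(0,0)–%(1,0)= %(0,0)–@(1,1)≠ @(0,3)–@(0,4)= @(0,3)–@(1,3)= @(0,3)–@(1,4)= @(0,3)–@(1,2)= @(0,4)–@(0,5)= @(0,4)–@(1,4)= @(0,4)–%(1,5)≠ @(0,4)–@(1,3)= @(0,5)–%(1,5)≠ @(0,5)–@(1,4)=  → 3/12 unlike.
Row 1: %(1,0)–@(1,1)≠ %(1,0)–%(2,1)= @(1,1)–@(1,2)= @(1,1)–%(2,1)≠ @(1,1)–@(2,2)= @(1,2)–@(1,3)= @(1,2)–@(2,2)= @(1,2)–%(2,3)≠ @(1,2)–%(2,1)≠ @(1,3)–@(1,4)= @(1,3)–%(2,3)≠ @(1,3)–%(2,4)≠ @(1,3)–@(2,2)= @(1,4)–%(1,5)≠ @(1,4)–%(2,4)≠ @(1,4)–%(2,5)≠ @(1,4)–%(2,3)≠ %(1,5)–%(2,5)= %(1,5)–%(2,4)=  → 10/19 unlike.
Row 2: %(2,1)–@(2,2)≠ %(2,1)–%(3,2)= %(2,1)–%(3,0)= @(2,2)–%(2,3)≠ @(2,2)–%(3,2)≠ @(2,2)–%(3,3)≠ %(2,3)–%(2,4)= %(2,3)–%(3,3)= %(2,3)–%(3,2)= %(2,4)–%(2,5)= %(2,4)–%(3,5)= %(2,4)–%(3,3)= %(2,5)–%(3,5)=  → 4/13 unlike.
Row 3: %(3,2)–%(3,3)=  → 0/1 unlike.
Total adjacent occupied pairs: 45; unlike-type pairs: 17.
17/45 is already in lowest terms.

17/45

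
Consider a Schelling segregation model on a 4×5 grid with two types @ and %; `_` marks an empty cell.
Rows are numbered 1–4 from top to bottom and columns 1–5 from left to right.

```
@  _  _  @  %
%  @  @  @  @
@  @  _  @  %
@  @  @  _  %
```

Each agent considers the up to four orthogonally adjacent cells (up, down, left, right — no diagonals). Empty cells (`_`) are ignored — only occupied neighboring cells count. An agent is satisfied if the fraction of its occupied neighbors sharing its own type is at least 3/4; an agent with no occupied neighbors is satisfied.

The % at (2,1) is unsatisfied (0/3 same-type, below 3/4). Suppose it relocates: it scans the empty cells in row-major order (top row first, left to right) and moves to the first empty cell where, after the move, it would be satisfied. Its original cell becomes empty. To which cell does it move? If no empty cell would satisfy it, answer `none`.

none

Vacating (2,1). Empty cells in order:
  (1,2): 0/2 same-type → still unsatisfied.
  (1,3): 0/2 same-type → still unsatisfied.
  (3,3): 0/4 same-type → still unsatisfied.
  (4,4): 1/3 same-type → still unsatisfied.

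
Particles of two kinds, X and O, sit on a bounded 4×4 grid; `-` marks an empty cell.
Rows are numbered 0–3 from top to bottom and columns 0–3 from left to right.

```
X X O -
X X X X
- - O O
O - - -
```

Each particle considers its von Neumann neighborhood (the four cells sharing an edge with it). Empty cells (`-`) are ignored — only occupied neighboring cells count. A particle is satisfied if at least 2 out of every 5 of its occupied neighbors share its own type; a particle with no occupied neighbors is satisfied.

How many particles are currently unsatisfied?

1

Row 0: (0,0)X 2/2 ✓ · (0,1)X 2/3 ✓ · (0,2)O 0/2 ✗
Row 1: (1,0)X 2/2 ✓ · (1,1)X 3/3 ✓ · (1,2)X 2/4 ✓ · (1,3)X 1/2 ✓
Row 2: (2,2)O 1/2 ✓ · (2,3)O 1/2 ✓
Row 3: (3,0)O 0/0 ✓
Unsatisfied: (0,2) — 1 in total.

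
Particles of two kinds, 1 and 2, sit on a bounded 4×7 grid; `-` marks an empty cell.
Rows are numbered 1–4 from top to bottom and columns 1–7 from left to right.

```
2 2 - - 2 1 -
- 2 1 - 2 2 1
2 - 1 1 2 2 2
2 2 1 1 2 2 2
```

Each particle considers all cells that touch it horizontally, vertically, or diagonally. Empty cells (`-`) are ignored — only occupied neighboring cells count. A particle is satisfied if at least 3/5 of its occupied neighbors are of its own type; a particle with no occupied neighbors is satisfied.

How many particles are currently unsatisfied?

Row 1: (1,1)2 2/2 ok · (1,2)2 2/3 ok · (1,5)2 2/3 ok · (1,6)1 1/4 unhappy
Row 2: (2,2)2 3/5 ok · (2,3)1 2/4 unhappy · (2,5)2 4/6 ok · (2,6)2 5/7 ok · (2,7)1 1/4 unhappy
Row 3: (3,1)2 3/3 ok · (3,3)1 4/6 ok · (3,4)1 4/7 unhappy · (3,5)2 5/7 ok · (3,6)2 7/8 ok · (3,7)2 4/5 ok
Row 4: (4,1)2 2/2 ok · (4,2)2 2/4 unhappy · (4,3)1 3/4 ok · (4,4)1 3/5 ok · (4,5)2 3/5 ok · (4,6)2 5/5 ok · (4,7)2 3/3 ok
Unsatisfied: (1,6), (2,3), (2,7), (3,4), (4,2) — 5 in total.

5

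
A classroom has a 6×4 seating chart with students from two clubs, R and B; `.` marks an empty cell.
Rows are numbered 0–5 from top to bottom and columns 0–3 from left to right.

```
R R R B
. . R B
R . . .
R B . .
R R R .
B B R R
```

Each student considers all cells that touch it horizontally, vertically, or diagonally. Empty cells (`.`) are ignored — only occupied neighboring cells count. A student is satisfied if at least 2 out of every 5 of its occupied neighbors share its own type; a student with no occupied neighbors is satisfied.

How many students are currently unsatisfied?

5

Row 0: (0,0)R 1/1 ✓ · (0,1)R 3/3 ✓ · (0,2)R 2/4 ✓ · (0,3)B 1/3 ✗
Row 1: (1,2)R 2/4 ✓ · (1,3)B 1/3 ✗
Row 2: (2,0)R 1/2 ✓
Row 3: (3,0)R 3/4 ✓ · (3,1)B 0/5 ✗
Row 4: (4,0)R 2/5 ✓ · (4,1)R 4/7 ✓ · (4,2)R 3/5 ✓
Row 5: (5,0)B 1/3 ✗ · (5,1)B 1/5 ✗ · (5,2)R 3/4 ✓ · (5,3)R 2/2 ✓
Unsatisfied: (0,3), (1,3), (3,1), (5,0), (5,1) — 5 in total.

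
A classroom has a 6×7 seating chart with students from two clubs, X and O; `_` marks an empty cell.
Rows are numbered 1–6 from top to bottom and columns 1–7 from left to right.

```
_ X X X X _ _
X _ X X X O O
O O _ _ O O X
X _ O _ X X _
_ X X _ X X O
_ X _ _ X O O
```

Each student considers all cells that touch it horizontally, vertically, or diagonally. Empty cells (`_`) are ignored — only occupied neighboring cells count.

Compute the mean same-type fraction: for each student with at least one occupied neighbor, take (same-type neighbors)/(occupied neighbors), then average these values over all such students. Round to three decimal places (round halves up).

0.607

Row 1: (1,2)X 3/3 · (1,3)X 4/4 · (1,4)X 5/5 · (1,5)X 3/4
Row 2: (2,1)X 1/3 · (2,3)X 4/5 · (2,4)X 5/6 · (2,5)X 3/6 · (2,6)O 3/6 · (2,7)O 2/3
Row 3: (3,1)O 1/3 · (3,2)O 2/5 · (3,5)O 2/6 · (3,6)O 3/7 · (3,7)X 1/4
Row 4: (4,1)X 1/3 · (4,3)O 1/3 · (4,5)X 3/5 · (4,6)X 4/7
Row 5: (5,2)X 3/4 · (5,3)X 2/3 · (5,5)X 4/5 · (5,6)X 4/7 · (5,7)O 2/4
Row 6: (6,2)X 2/2 · (6,5)X 2/3 · (6,6)O 2/5 · (6,7)O 2/3
Sum over 28 students: 3/3 + 4/4 + 5/5 + 3/4 + 1/3 + 4/5 + 5/6 + 3/6 + 3/6 + 2/3 + 1/3 + 2/5 + 2/6 + 3/7 + 1/4 + 1/3 + 1/3 + 3/5 + 4/7 + 3/4 + 2/3 + 4/5 + 4/7 + 2/4 + 2/2 + 2/3 + 2/5 + 2/3 = 1427/84; mean = 1427/84 ÷ 28 = 1427/2352 = 0.606717… → 0.607.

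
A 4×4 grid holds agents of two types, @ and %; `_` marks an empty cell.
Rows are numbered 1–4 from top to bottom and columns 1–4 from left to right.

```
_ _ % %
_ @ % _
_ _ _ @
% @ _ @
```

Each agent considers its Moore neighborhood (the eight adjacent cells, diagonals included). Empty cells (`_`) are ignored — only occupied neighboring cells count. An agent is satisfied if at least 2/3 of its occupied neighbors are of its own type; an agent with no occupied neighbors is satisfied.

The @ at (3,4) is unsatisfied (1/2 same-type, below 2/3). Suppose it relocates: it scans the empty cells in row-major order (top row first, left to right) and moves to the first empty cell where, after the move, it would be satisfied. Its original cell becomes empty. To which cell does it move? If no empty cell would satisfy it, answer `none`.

Vacating (3,4). Empty cells in order:
  (1,1): 1/1 same-type → satisfied — stop here.

(1,1)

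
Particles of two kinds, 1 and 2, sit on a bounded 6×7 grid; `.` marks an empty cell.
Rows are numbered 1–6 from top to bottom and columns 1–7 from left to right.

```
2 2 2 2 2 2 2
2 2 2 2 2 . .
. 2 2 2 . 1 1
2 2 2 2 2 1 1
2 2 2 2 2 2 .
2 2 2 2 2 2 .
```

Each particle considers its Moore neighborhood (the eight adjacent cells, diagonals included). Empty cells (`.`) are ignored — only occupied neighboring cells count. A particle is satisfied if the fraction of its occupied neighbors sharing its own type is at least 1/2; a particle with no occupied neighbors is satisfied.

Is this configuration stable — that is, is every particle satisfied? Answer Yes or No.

Yes

Row 1: (1,1)2 3/3 satisfied · (1,2)2 5/5 satisfied · (1,3)2 5/5 satisfied · (1,4)2 5/5 satisfied · (1,5)2 4/4 satisfied · (1,6)2 3/3 satisfied · (1,7)2 1/1 satisfied
Row 2: (2,1)2 4/4 satisfied · (2,2)2 7/7 satisfied · (2,3)2 8/8 satisfied · (2,4)2 7/7 satisfied · (2,5)2 5/6 satisfied
Row 3: (3,2)2 7/7 satisfied · (3,3)2 8/8 satisfied · (3,4)2 7/7 satisfied · (3,6)1 3/5 satisfied · (3,7)1 3/3 satisfied
Row 4: (4,1)2 4/4 satisfied · (4,2)2 7/7 satisfied · (4,3)2 8/8 satisfied · (4,4)2 7/7 satisfied · (4,5)2 5/7 satisfied · (4,6)1 3/6 satisfied · (4,7)1 3/4 satisfied
Row 5: (5,1)2 5/5 satisfied · (5,2)2 8/8 satisfied · (5,3)2 8/8 satisfied · (5,4)2 8/8 satisfied · (5,5)2 7/8 satisfied · (5,6)2 4/6 satisfied
Row 6: (6,1)2 3/3 satisfied · (6,2)2 5/5 satisfied · (6,3)2 5/5 satisfied · (6,4)2 5/5 satisfied · (6,5)2 5/5 satisfied · (6,6)2 3/3 satisfied
All meet the threshold, so the configuration is stable.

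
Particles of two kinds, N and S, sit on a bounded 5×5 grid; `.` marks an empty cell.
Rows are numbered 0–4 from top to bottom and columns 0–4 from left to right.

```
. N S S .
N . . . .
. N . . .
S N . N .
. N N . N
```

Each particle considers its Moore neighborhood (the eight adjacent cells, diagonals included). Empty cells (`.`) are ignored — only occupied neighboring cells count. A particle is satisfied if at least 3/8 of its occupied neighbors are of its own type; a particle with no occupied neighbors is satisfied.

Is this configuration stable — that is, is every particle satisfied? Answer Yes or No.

Row 0: (0,1)N 1/2 ✓ · (0,2)S 1/2 ✓ · (0,3)S 1/1 ✓
Row 1: (1,0)N 2/2 ✓
Row 2: (2,1)N 2/3 ✓
Row 3: (3,0)S 0/3 ✗ · (3,1)N 3/4 ✓ · (3,3)N 2/2 ✓
Row 4: (4,1)N 2/3 ✓ · (4,2)N 3/3 ✓ · (4,4)N 1/1 ✓
For instance (3,0) has only 0/3 same-type neighbors, below 3/8.

No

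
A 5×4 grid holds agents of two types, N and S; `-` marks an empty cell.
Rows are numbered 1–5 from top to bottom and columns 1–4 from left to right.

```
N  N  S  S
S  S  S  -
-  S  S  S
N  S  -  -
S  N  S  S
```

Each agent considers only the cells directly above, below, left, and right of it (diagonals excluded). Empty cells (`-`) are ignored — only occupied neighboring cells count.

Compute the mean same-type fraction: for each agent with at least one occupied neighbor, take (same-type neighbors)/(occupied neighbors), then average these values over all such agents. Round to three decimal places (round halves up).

(1,1)N 1/2
(1,2)N 1/3
(1,3)S 2/3
(1,4)S 1/1
(2,1)S 1/2
(2,2)S 3/4
(2,3)S 3/3
(3,2)S 3/3
(3,3)S 3/3
(3,4)S 1/1
(4,1)N 0/2
(4,2)S 1/3
(5,1)S 0/2
(5,2)N 0/3
(5,3)S 1/2
(5,4)S 1/1
Sum over 16 agents: 1/2 + 1/3 + 2/3 + 1/1 + 1/2 + 3/4 + 3/3 + 3/3 + 3/3 + 1/1 + 0/2 + 1/3 + 0/2 + 0/3 + 1/2 + 1/1 = 115/12; mean = 115/12 ÷ 16 = 115/192 = 0.598958… → 0.599.

0.599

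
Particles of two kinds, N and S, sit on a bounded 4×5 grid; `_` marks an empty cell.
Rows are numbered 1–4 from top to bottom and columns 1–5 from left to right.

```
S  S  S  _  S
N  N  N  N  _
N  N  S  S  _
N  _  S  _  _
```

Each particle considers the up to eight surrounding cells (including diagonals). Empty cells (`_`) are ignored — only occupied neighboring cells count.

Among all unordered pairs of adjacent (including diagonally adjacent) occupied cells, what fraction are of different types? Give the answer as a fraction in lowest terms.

Scan each occupied cell's neighbors to the right and below (and the two forward diagonals) so each pair is counted once.
From row 1: 9 unlike of 11 pairs (running 9/11).
From row 2: 5 unlike of 13 pairs (running 14/24).
From row 3: 2 unlike of 8 pairs (running 16/32).
Total adjacent occupied pairs: 32; unlike-type pairs: 16.
16/32 reduces to 1/2.

1/2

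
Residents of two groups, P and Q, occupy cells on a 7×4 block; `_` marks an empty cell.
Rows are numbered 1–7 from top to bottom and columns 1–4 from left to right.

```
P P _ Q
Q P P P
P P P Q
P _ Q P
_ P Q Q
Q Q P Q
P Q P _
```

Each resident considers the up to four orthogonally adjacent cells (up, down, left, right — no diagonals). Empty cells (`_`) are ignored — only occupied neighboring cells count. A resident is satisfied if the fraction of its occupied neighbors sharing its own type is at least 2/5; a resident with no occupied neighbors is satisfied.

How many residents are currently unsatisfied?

10

Row 1: (1,1)P 1/2 satisfied · (1,2)P 2/2 satisfied · (1,4)Q 0/1 not
Row 2: (2,1)Q 0/3 not · (2,2)P 3/4 satisfied · (2,3)P 3/3 satisfied · (2,4)P 1/3 not
Row 3: (3,1)P 2/3 satisfied · (3,2)P 3/3 satisfied · (3,3)P 2/4 satisfied · (3,4)Q 0/3 not
Row 4: (4,1)P 1/1 satisfied · (4,3)Q 1/3 not · (4,4)P 0/3 not
Row 5: (5,2)P 0/2 not · (5,3)Q 2/4 satisfied · (5,4)Q 2/3 satisfied
Row 6: (6,1)Q 1/2 satisfied · (6,2)Q 2/4 satisfied · (6,3)P 1/4 not · (6,4)Q 1/2 satisfied
Row 7: (7,1)P 0/2 not · (7,2)Q 1/3 not · (7,3)P 1/2 satisfied
Unsatisfied: (1,4), (2,1), (2,4), (3,4), (4,3), (4,4), (5,2), (6,3), (7,1), (7,2) — 10 in total.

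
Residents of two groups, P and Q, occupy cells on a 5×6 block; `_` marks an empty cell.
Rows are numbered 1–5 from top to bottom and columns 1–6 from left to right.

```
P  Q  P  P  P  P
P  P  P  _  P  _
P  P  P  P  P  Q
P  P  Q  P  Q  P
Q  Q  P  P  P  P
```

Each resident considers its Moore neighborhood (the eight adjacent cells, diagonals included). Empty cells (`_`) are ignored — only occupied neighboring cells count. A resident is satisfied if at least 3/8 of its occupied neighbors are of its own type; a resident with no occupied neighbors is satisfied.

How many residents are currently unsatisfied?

(1,1)P 2/3 ok
(1,2)Q 0/5 unhappy
(1,3)P 3/4 ok
(1,4)P 4/4 ok
(1,5)P 3/3 ok
(1,6)P 2/2 ok
(2,1)P 4/5 ok
(2,2)P 7/8 ok
(2,3)P 6/7 ok
(2,5)P 5/6 ok
(3,1)P 5/5 ok
(3,2)P 7/8 ok
(3,3)P 6/7 ok
(3,4)P 5/7 ok
(3,5)P 4/6 ok
(3,6)Q 1/4 unhappy
(4,1)P 3/5 ok
(4,2)P 5/8 ok
(4,3)Q 1/8 unhappy
(4,4)P 6/8 ok
(4,5)Q 1/8 unhappy
(4,6)P 3/5 ok
(5,1)Q 1/3 unhappy
(5,2)Q 2/5 ok
(5,3)P 3/5 ok
(5,4)P 3/5 ok
(5,5)P 4/5 ok
(5,6)P 2/3 ok
Unsatisfied: (1,2), (3,6), (4,3), (4,5), (5,1) — 5 in total.

5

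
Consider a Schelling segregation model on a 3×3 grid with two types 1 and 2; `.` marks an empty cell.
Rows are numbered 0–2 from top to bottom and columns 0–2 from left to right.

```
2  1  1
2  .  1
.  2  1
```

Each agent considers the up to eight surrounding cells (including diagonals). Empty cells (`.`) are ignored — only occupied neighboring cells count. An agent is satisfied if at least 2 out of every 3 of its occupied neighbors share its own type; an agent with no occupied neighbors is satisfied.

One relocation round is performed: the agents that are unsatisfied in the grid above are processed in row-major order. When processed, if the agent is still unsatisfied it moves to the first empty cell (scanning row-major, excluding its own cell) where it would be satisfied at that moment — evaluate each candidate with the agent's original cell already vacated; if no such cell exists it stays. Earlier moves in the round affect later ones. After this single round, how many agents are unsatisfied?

2

Initially unsatisfied (in order): (0,0), (0,1), (2,1), (2,2).
  (0,0) → (2,0).
  (0,1): now satisfied by earlier moves; stays.
  (2,1): no empty cell satisfies it; stays.
  (2,2): no empty cell satisfies it; stays.
Resulting grid:
. 1 1
2 . 1
2 2 1
Unsatisfied now: (2,1), (2,2).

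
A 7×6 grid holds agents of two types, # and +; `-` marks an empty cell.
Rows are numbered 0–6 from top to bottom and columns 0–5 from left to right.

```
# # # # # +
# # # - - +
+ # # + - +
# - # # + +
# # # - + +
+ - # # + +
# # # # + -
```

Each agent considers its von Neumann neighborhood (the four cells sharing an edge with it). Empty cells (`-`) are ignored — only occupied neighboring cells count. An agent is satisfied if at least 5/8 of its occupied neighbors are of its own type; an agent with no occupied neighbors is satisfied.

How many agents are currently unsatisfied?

9

(0,0)# 2/2 satisfied
(0,1)# 3/3 satisfied
(0,2)# 3/3 satisfied
(0,3)# 2/2 satisfied
(0,4)# 1/2 not
(0,5)+ 1/2 not
(1,0)# 2/3 satisfied
(1,1)# 4/4 satisfied
(1,2)# 3/3 satisfied
(1,5)+ 2/2 satisfied
(2,0)+ 0/3 not
(2,1)# 2/3 satisfied
(2,2)# 3/4 satisfied
(2,3)+ 0/2 not
(2,5)+ 2/2 satisfied
(3,0)# 1/2 not
(3,2)# 3/3 satisfied
(3,3)# 1/3 not
(3,4)+ 2/3 satisfied
(3,5)+ 3/3 satisfied
(4,0)# 2/3 satisfied
(4,1)# 2/2 satisfied
(4,2)# 3/3 satisfied
(4,4)+ 3/3 satisfied
(4,5)+ 3/3 satisfied
(5,0)+ 0/2 not
(5,2)# 3/3 satisfied
(5,3)# 2/3 satisfied
(5,4)+ 3/4 satisfied
(5,5)+ 2/2 satisfied
(6,0)# 1/2 not
(6,1)# 2/2 satisfied
(6,2)# 3/3 satisfied
(6,3)# 2/3 satisfied
(6,4)+ 1/2 not
Unsatisfied: (0,4), (0,5), (2,0), (2,3), (3,0), (3,3), (5,0), (6,0), (6,4) — 9 in total.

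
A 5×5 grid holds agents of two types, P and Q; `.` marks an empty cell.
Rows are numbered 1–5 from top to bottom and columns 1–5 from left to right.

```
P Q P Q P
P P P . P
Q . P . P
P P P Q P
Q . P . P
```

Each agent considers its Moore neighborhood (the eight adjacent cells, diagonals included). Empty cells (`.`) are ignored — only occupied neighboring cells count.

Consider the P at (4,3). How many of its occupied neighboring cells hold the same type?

Occupied neighbors of (4,3): (3,3)=P, (4,2)=P, (4,4)=Q, (5,3)=P.
Same type (P): 3 of 4.

3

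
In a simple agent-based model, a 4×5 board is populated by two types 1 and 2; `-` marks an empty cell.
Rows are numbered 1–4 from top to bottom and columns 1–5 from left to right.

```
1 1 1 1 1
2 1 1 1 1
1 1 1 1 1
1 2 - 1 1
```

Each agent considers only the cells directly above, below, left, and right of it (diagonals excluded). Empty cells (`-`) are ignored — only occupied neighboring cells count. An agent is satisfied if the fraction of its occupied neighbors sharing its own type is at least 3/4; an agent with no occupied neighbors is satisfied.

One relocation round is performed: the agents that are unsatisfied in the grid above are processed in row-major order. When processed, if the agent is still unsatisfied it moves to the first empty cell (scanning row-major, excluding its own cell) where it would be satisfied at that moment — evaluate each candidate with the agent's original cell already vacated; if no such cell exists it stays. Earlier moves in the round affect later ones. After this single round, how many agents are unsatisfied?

5

Initially unsatisfied (in order): (1,1), (2,1), (3,1), (4,1), (4,2).
  (1,1): no empty cell satisfies it; stays.
  (2,1): no empty cell satisfies it; stays.
  (3,1): no empty cell satisfies it; stays.
  (4,1): no empty cell satisfies it; stays.
  (4,2): no empty cell satisfies it; stays.
Resulting grid:
1 1 1 1 1
2 1 1 1 1
1 1 1 1 1
1 2 - 1 1
Unsatisfied now: (1,1), (2,1), (3,1), (4,1), (4,2).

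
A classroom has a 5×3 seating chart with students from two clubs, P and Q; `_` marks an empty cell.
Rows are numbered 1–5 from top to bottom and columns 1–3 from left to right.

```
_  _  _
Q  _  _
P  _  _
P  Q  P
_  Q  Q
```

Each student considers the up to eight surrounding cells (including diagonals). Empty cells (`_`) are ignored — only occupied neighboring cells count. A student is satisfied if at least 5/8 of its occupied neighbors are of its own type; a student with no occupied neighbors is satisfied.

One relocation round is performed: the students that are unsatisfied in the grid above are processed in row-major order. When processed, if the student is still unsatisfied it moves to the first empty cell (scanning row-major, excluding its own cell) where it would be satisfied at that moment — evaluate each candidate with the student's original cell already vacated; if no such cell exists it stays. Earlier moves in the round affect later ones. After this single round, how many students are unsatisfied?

1

Initially unsatisfied (in order): (2,1), (3,1), (4,1), (4,2), (4,3), (5,2).
  (2,1) → (1,1).
  (3,1) → (1,3).
  (4,1) → (2,3).
  (4,2): now satisfied by earlier moves; stays.
  (4,3) → (1,2).
  (5,2): now satisfied by earlier moves; stays.
Resulting grid:
Q P P
_ _ P
_ _ _
_ Q _
_ Q Q
Unsatisfied now: (1,1).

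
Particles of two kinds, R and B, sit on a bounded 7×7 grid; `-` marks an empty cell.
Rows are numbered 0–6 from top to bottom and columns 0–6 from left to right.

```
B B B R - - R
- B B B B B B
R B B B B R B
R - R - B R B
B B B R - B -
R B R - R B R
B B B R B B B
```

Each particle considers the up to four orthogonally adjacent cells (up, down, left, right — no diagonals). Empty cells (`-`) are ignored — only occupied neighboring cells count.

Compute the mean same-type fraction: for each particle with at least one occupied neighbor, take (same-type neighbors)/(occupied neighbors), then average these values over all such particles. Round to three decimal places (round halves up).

Row 0: (0,0)B 1/1 · (0,1)B 3/3 · (0,2)B 2/3 · (0,3)R 0/2 · (0,6)R 0/1
Row 1: (1,1)B 3/3 · (1,2)B 4/4 · (1,3)B 3/4 · (1,4)B 3/3 · (1,5)B 2/3 · (1,6)B 2/3
Row 2: (2,0)R 1/2 · (2,1)B 2/3 · (2,2)B 3/4 · (2,3)B 3/3 · (2,4)B 3/4 · (2,5)R 1/4 · (2,6)B 2/3
Row 3: (3,0)R 1/2 · (3,2)R 0/2 · (3,4)B 1/2 · (3,5)R 1/4 · (3,6)B 1/2
Row 4: (4,0)B 1/3 · (4,1)B 3/3 · (4,2)B 1/4 · (4,3)R 0/1 · (4,5)B 1/2
Row 5: (5,0)R 0/3 · (5,1)B 2/4 · (5,2)R 0/3 · (5,4)R 0/2 · (5,5)B 2/4 · (5,6)R 0/2
Row 6: (6,0)B 1/2 · (6,1)B 3/3 · (6,2)B 1/3 · (6,3)R 0/2 · (6,4)B 1/3 · (6,5)B 3/3 · (6,6)B 1/2
Sum over 41 particles: 1/1 + 3/3 + 2/3 + 0/2 + 0/1 + 3/3 + 4/4 + 3/4 + 3/3 + 2/3 + 2/3 + 1/2 + 2/3 + 3/4 + 3/3 + 3/4 + 1/4 + 2/3 + 1/2 + 0/2 + 1/2 + 1/4 + 1/2 + 1/3 + 3/3 + 1/4 + 0/1 + 1/2 + 0/3 + 2/4 + 0/3 + 0/2 + 2/4 + 0/2 + 1/2 + 3/3 + 1/3 + 0/2 + 1/3 + 3/3 + 1/2 = 125/6; mean = 125/6 ÷ 41 = 125/246 = 0.508130… → 0.508.

0.508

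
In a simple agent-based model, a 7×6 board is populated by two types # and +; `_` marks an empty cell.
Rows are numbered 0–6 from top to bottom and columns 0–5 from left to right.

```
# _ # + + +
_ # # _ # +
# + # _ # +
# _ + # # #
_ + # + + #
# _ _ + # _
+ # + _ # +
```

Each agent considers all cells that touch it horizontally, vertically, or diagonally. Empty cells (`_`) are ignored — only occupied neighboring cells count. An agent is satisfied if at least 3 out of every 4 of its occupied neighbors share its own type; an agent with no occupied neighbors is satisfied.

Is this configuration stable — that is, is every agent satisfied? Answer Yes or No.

No

(0,0)# 1/1 ✓
(0,2)# 2/3 ✗
(0,3)+ 1/4 ✗
(0,4)+ 3/4 ✓
(0,5)+ 2/3 ✗
(1,1)# 5/6 ✓
(1,2)# 3/5 ✗
(1,4)# 1/6 ✗
(1,5)+ 3/5 ✗
(2,0)# 2/3 ✗
(2,1)+ 1/6 ✗
(2,2)# 3/5 ✗
(2,4)# 4/6 ✗
(2,5)+ 1/5 ✗
(3,0)# 1/3 ✗
(3,2)+ 3/6 ✗
(3,3)# 4/7 ✗
(3,4)# 4/7 ✗
(3,5)# 3/5 ✗
(4,1)+ 1/4 ✗
(4,2)# 1/5 ✗
(4,3)+ 3/7 ✗
(4,4)+ 2/7 ✗
(4,5)# 3/4 ✓
(5,0)# 1/3 ✗
(5,3)+ 3/6 ✗
(5,4)# 2/6 ✗
(6,0)+ 0/2 ✗
(6,1)# 1/3 ✗
(6,2)+ 1/2 ✗
(6,4)# 1/3 ✗
(6,5)+ 0/2 ✗
For instance (0,2) has only 2/3 same-type neighbors, below 3/4.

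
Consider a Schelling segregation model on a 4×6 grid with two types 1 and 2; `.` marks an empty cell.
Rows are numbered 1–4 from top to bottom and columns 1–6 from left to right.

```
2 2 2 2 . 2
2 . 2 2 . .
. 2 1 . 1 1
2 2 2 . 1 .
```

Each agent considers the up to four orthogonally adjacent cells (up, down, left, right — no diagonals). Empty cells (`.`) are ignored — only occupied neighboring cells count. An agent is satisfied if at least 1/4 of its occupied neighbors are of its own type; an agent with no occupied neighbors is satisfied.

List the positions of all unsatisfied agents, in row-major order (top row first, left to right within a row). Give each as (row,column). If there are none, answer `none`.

(3,3)

(1,1)2 2/2 ok
(1,2)2 2/2 ok
(1,3)2 3/3 ok
(1,4)2 2/2 ok
(1,6)2 0/0 ok
(2,1)2 1/1 ok
(2,3)2 2/3 ok
(2,4)2 2/2 ok
(3,2)2 1/2 ok
(3,3)1 0/3 unhappy
(3,5)1 2/2 ok
(3,6)1 1/1 ok
(4,1)2 1/1 ok
(4,2)2 3/3 ok
(4,3)2 1/2 ok
(4,5)1 1/1 ok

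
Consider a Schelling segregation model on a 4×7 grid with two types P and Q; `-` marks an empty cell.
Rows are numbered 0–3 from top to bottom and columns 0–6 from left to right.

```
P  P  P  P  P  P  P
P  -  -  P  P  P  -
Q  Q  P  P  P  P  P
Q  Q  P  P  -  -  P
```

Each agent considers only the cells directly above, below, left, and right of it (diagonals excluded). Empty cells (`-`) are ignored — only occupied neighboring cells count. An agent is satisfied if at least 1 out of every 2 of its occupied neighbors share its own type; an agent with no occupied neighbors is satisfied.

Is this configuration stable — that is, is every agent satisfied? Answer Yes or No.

Yes

(0,0)P 2/2 ✓
(0,1)P 2/2 ✓
(0,2)P 2/2 ✓
(0,3)P 3/3 ✓
(0,4)P 3/3 ✓
(0,5)P 3/3 ✓
(0,6)P 1/1 ✓
(1,0)P 1/2 ✓
(1,3)P 3/3 ✓
(1,4)P 4/4 ✓
(1,5)P 3/3 ✓
(2,0)Q 2/3 ✓
(2,1)Q 2/3 ✓
(2,2)P 2/3 ✓
(2,3)P 4/4 ✓
(2,4)P 3/3 ✓
(2,5)P 3/3 ✓
(2,6)P 2/2 ✓
(3,0)Q 2/2 ✓
(3,1)Q 2/3 ✓
(3,2)P 2/3 ✓
(3,3)P 2/2 ✓
(3,6)P 1/1 ✓
All meet the threshold, so the configuration is stable.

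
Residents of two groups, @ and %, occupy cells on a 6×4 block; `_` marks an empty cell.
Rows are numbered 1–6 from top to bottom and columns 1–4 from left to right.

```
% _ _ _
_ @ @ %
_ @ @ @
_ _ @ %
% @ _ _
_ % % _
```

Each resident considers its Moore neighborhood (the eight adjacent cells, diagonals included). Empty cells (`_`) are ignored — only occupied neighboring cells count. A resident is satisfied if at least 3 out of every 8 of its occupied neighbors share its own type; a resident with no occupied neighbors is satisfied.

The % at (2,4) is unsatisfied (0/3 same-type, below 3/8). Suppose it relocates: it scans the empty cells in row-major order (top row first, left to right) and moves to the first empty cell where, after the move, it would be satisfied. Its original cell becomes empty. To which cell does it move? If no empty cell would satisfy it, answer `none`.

(5,3)

Vacating (2,4). Empty cells in order:
  (1,2): 1/3 same-type → still unsatisfied.
  (1,3): 0/2 same-type → still unsatisfied.
  (1,4): 0/1 same-type → still unsatisfied.
  (2,1): 1/3 same-type → still unsatisfied.
  (3,1): 0/2 same-type → still unsatisfied.
  (4,1): 1/3 same-type → still unsatisfied.
  (4,2): 1/5 same-type → still unsatisfied.
  (5,3): 3/5 same-type → satisfied — stop here.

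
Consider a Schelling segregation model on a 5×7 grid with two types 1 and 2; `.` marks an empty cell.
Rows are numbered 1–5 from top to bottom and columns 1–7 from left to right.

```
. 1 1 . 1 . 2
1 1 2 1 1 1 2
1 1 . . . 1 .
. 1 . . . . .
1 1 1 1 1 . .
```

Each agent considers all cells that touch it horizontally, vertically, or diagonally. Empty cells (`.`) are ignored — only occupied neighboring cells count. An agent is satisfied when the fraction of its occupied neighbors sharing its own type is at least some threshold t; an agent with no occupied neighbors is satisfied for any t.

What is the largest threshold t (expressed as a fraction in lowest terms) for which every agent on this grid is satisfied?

(1,2)1 3/4
(1,3)1 3/4
(1,5)1 3/3
(1,7)2 1/2
(2,1)1 4/4
(2,2)1 5/6
(2,3)2 0/5
(2,4)1 3/4
(2,5)1 4/4
(2,6)1 3/5
(2,7)2 1/3
(3,1)1 4/4
(3,2)1 4/5
(3,6)1 2/3
(4,2)1 5/5
(5,1)1 2/2
(5,2)1 3/3
(5,3)1 3/3
(5,4)1 2/2
(5,5)1 1/1
The smallest same-type fraction is 0/5 at (2,3), which reduces to 0/1. Any threshold above that leaves this agent unsatisfied.

0/1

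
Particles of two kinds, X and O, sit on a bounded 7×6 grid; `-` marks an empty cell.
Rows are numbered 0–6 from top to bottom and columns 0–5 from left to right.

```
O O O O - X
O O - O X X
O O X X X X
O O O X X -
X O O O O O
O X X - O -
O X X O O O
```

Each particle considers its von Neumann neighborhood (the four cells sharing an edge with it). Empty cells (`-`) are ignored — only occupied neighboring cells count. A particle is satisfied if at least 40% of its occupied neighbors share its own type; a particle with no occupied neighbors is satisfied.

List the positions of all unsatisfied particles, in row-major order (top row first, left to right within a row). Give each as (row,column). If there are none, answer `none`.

Row 0: (0,0)O 2/2 ✓ · (0,1)O 3/3 ✓ · (0,2)O 2/2 ✓ · (0,3)O 2/2 ✓ · (0,5)X 1/1 ✓
Row 1: (1,0)O 3/3 ✓ · (1,1)O 3/3 ✓ · (1,3)O 1/3 ✗ · (1,4)X 2/3 ✓ · (1,5)X 3/3 ✓
Row 2: (2,0)O 3/3 ✓ · (2,1)O 3/4 ✓ · (2,2)X 1/3 ✗ · (2,3)X 3/4 ✓ · (2,4)X 4/4 ✓ · (2,5)X 2/2 ✓
Row 3: (3,0)O 2/3 ✓ · (3,1)O 4/4 ✓ · (3,2)O 2/4 ✓ · (3,3)X 2/4 ✓ · (3,4)X 2/3 ✓
Row 4: (4,0)X 0/3 ✗ · (4,1)O 2/4 ✓ · (4,2)O 3/4 ✓ · (4,3)O 2/3 ✓ · (4,4)O 3/4 ✓ · (4,5)O 1/1 ✓
Row 5: (5,0)O 1/3 ✗ · (5,1)X 2/4 ✓ · (5,2)X 2/3 ✓ · (5,4)O 2/2 ✓
Row 6: (6,0)O 1/2 ✓ · (6,1)X 2/3 ✓ · (6,2)X 2/3 ✓ · (6,3)O 1/2 ✓ · (6,4)O 3/3 ✓ · (6,5)O 1/1 ✓

(1,3), (2,2), (4,0), (5,0)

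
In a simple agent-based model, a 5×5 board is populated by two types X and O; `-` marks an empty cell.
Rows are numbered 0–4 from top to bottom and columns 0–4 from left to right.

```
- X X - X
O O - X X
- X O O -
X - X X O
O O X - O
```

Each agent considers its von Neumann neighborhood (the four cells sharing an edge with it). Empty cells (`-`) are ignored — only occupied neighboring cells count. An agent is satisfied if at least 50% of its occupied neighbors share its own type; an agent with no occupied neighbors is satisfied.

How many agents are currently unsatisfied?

Row 0: (0,1)X 1/2 ✓ · (0,2)X 1/1 ✓ · (0,4)X 1/1 ✓
Row 1: (1,0)O 1/1 ✓ · (1,1)O 1/3 ✗ · (1,3)X 1/2 ✓ · (1,4)X 2/2 ✓
Row 2: (2,1)X 0/2 ✗ · (2,2)O 1/3 ✗ · (2,3)O 1/3 ✗
Row 3: (3,0)X 0/1 ✗ · (3,2)X 2/3 ✓ · (3,3)X 1/3 ✗ · (3,4)O 1/2 ✓
Row 4: (4,0)O 1/2 ✓ · (4,1)O 1/2 ✓ · (4,2)X 1/2 ✓ · (4,4)O 1/1 ✓
Unsatisfied: (1,1), (2,1), (2,2), (2,3), (3,0), (3,3) — 6 in total.

6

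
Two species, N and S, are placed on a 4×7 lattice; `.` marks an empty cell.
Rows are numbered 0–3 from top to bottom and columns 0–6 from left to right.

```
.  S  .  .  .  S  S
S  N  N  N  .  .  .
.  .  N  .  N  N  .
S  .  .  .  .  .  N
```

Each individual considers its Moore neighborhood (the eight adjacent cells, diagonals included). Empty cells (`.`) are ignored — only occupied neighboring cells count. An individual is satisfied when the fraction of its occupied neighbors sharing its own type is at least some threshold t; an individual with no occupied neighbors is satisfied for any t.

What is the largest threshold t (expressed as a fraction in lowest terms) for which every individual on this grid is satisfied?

(0,1)S 1/3
(0,5)S 1/1
(0,6)S 1/1
(1,0)S 1/2
(1,1)N 2/4
(1,2)N 3/4
(1,3)N 3/3
(2,2)N 3/3
(2,4)N 2/2
(2,5)N 2/2
(3,0)S — no occupied neighbors
(3,6)N 1/1
The smallest same-type fraction is 1/3 at (0,1), which reduces to 1/3. Any threshold above that leaves this individual unsatisfied.

1/3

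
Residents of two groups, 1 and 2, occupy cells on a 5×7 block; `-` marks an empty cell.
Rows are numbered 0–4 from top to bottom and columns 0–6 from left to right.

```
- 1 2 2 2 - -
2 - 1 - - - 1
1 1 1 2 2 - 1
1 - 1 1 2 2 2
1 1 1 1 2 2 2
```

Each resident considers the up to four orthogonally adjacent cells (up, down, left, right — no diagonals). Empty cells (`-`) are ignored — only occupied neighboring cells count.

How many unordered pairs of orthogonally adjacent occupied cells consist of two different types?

Scan each occupied cell's neighbors to the right and below so each pair is counted once.
From row 0: 2 unlike of 4 pairs (running 2/4).
From row 1: 1 unlike of 3 pairs (running 3/7).
From row 2: 3 unlike of 9 pairs (running 6/16).
From row 3: 1 unlike of 10 pairs (running 7/26).
From row 4: 1 unlike of 6 pairs (running 8/32).
Total adjacent occupied pairs: 32; unlike-type pairs: 8.

8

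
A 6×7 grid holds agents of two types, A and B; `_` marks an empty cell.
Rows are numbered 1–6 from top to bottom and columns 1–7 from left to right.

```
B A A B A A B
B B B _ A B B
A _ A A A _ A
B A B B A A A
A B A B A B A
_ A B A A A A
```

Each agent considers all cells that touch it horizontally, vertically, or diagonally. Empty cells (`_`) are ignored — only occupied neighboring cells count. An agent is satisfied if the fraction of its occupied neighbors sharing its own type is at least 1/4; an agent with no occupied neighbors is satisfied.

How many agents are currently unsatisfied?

(1,1)B 2/3 ok
(1,2)A 1/5 unhappy
(1,3)A 1/4 ok
(1,4)B 1/4 ok
(1,5)A 2/4 ok
(1,6)A 2/5 ok
(1,7)B 2/3 ok
(2,1)B 2/4 ok
(2,2)B 3/7 ok
(2,3)B 2/6 ok
(2,5)A 4/6 ok
(2,6)B 2/7 ok
(2,7)B 2/4 ok
(3,1)A 1/4 ok
(3,3)A 2/6 ok
(3,4)A 4/7 ok
(3,5)A 4/6 ok
(3,7)A 2/4 ok
(4,1)B 1/4 ok
(4,2)A 4/7 ok
(4,3)B 3/7 ok
(4,4)B 2/8 ok
(4,5)A 4/7 ok
(4,6)A 6/7 ok
(4,7)A 3/4 ok
(5,1)A 2/4 ok
(5,2)B 3/7 ok
(5,3)A 3/8 ok
(5,4)B 3/8 ok
(5,5)A 5/8 ok
(5,6)B 0/8 unhappy
(5,7)A 4/5 ok
(6,2)A 2/4 ok
(6,3)B 2/5 ok
(6,4)A 3/5 ok
(6,5)A 3/5 ok
(6,6)A 4/5 ok
(6,7)A 2/3 ok
Unsatisfied: (1,2), (5,6) — 2 in total.

2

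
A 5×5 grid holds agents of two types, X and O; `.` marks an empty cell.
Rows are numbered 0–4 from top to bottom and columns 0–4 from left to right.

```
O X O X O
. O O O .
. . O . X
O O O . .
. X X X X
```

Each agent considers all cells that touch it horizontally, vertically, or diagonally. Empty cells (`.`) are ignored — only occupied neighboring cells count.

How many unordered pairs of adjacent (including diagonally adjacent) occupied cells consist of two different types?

15

Scan each occupied cell's neighbors to the right and below (and the two forward diagonals) so each pair is counted once.
From row 0: 8 unlike of 13 pairs (running 8/13).
From row 1: 1 unlike of 6 pairs (running 9/19).
From row 2: 0 unlike of 2 pairs (running 9/21).
From row 3: 6 unlike of 8 pairs (running 15/29).
From row 4: 0 unlike of 3 pairs (running 15/32).
Total adjacent occupied pairs: 32; unlike-type pairs: 15.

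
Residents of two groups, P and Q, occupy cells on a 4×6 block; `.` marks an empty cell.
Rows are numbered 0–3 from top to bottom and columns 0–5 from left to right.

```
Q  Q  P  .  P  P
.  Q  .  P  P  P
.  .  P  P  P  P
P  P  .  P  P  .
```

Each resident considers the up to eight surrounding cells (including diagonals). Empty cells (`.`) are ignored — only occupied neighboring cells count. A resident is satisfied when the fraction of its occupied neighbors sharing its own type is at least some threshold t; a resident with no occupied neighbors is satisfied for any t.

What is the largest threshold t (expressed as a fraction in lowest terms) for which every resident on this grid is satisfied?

(0,0)Q 2/2
(0,1)Q 2/3
(0,2)P 1/3
(0,4)P 4/4
(0,5)P 3/3
(1,1)Q 2/4
(1,3)P 6/6
(1,4)P 7/7
(1,5)P 5/5
(2,2)P 4/5
(2,3)P 6/6
(2,4)P 7/7
(2,5)P 4/4
(3,0)P 1/1
(3,1)P 2/2
(3,3)P 4/4
(3,4)P 4/4
The smallest same-type fraction is 1/3 at (0,2), which reduces to 1/3. Any threshold above that leaves this resident unsatisfied.

1/3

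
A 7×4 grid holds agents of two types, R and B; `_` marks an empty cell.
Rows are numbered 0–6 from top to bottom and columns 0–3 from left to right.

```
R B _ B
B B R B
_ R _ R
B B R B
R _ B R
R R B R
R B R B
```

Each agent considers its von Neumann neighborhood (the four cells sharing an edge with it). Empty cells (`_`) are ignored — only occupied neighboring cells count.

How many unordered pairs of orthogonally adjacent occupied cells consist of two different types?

Scan each occupied cell's neighbors to the right and below so each pair is counted once.
Row 0: R(0,0)–B(0,1)≠ R(0,0)–B(1,0)≠ B(0,1)–B(1,1)= B(0,3)–B(1,3)=  → 2/4 unlike.
Row 1: B(1,0)–B(1,1)= B(1,1)–R(1,2)≠ B(1,1)–R(2,1)≠ R(1,2)–B(1,3)≠ B(1,3)–R(2,3)≠  → 4/5 unlike.
Row 2: R(2,1)–B(3,1)≠ R(2,3)–B(3,3)≠  → 2/2 unlike.
Row 3: B(3,0)–B(3,1)= B(3,0)–R(4,0)≠ B(3,1)–R(3,2)≠ R(3,2)–B(3,3)≠ R(3,2)–B(4,2)≠ B(3,3)–R(4,3)≠  → 5/6 unlike.
Row 4: R(4,0)–R(5,0)= B(4,2)–R(4,3)≠ B(4,2)–B(5,2)= R(4,3)–R(5,3)=  → 1/4 unlike.
Row 5: R(5,0)–R(5,1)= R(5,0)–R(6,0)= R(5,1)–B(5,2)≠ R(5,1)–B(6,1)≠ B(5,2)–R(5,3)≠ B(5,2)–R(6,2)≠ R(5,3)–B(6,3)≠  → 5/7 unlike.
Row 6: R(6,0)–B(6,1)≠ B(6,1)–R(6,2)≠ R(6,2)–B(6,3)≠  → 3/3 unlike.
Total adjacent occupied pairs: 31; unlike-type pairs: 22.

22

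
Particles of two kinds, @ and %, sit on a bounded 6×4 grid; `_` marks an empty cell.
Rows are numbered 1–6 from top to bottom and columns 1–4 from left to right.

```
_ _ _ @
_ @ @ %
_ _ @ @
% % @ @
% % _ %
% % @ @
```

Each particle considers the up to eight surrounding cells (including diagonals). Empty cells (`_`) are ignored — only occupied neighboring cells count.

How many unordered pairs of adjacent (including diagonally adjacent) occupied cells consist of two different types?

13

Scan each occupied cell's neighbors to the right and below (and the two forward diagonals) so each pair is counted once.
Row 1: @(1,4)–%(2,4)≠ @(1,4)–@(2,3)=  → 1/2 unlike.
Row 2: @(2,2)–@(2,3)= @(2,2)–@(3,3)= @(2,3)–%(2,4)≠ @(2,3)–@(3,3)= @(2,3)–@(3,4)= %(2,4)–@(3,4)≠ %(2,4)–@(3,3)≠  → 3/7 unlike.
Row 3: @(3,3)–@(3,4)= @(3,3)–@(4,3)= @(3,3)–@(4,4)= @(3,3)–%(4,2)≠ @(3,4)–@(4,4)= @(3,4)–@(4,3)=  → 1/6 unlike.
Row 4: %(4,1)–%(4,2)= %(4,1)–%(5,1)= %(4,1)–%(5,2)= %(4,2)–@(4,3)≠ %(4,2)–%(5,2)= %(4,2)–%(5,1)= @(4,3)–@(4,4)= @(4,3)–%(5,4)≠ @(4,3)–%(5,2)≠ @(4,4)–%(5,4)≠  → 4/10 unlike.
Row 5: %(5,1)–%(5,2)= %(5,1)–%(6,1)= %(5,1)–%(6,2)= %(5,2)–%(6,2)= %(5,2)–@(6,3)≠ %(5,2)–%(6,1)= %(5,4)–@(6,4)≠ %(5,4)–@(6,3)≠  → 3/8 unlike.
Row 6: %(6,1)–%(6,2)= %(6,2)–@(6,3)≠ @(6,3)–@(6,4)=  → 1/3 unlike.
Total adjacent occupied pairs: 36; unlike-type pairs: 13.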